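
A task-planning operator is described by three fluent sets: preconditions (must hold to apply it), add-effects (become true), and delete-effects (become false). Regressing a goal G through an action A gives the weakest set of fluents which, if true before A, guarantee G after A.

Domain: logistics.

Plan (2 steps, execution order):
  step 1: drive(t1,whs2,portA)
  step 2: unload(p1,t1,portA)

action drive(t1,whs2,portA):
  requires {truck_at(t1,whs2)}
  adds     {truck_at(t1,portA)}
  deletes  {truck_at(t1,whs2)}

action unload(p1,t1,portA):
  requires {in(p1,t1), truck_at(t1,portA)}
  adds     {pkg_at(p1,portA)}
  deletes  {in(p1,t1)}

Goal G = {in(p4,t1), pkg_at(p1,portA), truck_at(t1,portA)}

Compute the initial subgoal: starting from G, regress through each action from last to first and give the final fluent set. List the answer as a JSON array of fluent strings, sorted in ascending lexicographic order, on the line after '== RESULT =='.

Work backward from the goal:
  through step 2 (unload(p1,t1,portA)): drop {pkg_at(p1,portA)}, keep {in(p4,t1), truck_at(t1,portA)}, require {in(p1,t1), truck_at(t1,portA)}
    → {in(p1,t1), in(p4,t1), truck_at(t1,portA)}
  through step 1 (drive(t1,whs2,portA)): drop {truck_at(t1,portA)}, keep {in(p1,t1), in(p4,t1)}, require {truck_at(t1,whs2)}
    → {in(p1,t1), in(p4,t1), truck_at(t1,whs2)}

== RESULT ==
["in(p1,t1)", "in(p4,t1)", "truck_at(t1,whs2)"]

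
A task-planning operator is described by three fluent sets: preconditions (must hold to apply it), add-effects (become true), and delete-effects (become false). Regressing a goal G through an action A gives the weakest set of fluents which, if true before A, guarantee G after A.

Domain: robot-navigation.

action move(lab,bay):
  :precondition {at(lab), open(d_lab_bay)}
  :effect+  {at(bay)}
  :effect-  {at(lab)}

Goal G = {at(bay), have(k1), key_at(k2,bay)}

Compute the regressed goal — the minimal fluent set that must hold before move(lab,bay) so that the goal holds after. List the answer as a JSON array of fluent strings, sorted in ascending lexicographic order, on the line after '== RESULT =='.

Regress:
  G ∩ del = {}  (empty — regression defined)
  G \ add = {at(bay), have(k1), key_at(k2,bay)} \ {at(bay)} = {have(k1), key_at(k2,bay)}
  ∪ pre   = {have(k1), key_at(k2,bay)} ∪ {at(lab), open(d_lab_bay)}
          = {at(lab), have(k1), key_at(k2,bay), open(d_lab_bay)}

== RESULT ==
["at(lab)", "have(k1)", "key_at(k2,bay)", "open(d_lab_bay)"]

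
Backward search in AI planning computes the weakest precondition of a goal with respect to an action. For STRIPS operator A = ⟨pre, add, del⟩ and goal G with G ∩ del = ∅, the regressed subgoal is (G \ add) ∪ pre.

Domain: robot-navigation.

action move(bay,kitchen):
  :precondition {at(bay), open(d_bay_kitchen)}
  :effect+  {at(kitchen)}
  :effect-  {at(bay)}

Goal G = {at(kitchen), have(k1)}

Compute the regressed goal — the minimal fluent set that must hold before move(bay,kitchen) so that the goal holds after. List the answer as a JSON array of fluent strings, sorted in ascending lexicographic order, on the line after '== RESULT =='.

Compute (G \ add) ∪ pre:
  G ∩ del = {}  (empty — regression defined)
  G \ add = {at(kitchen), have(k1)} \ {at(kitchen)} = {have(k1)}
  ∪ pre   = {have(k1)} ∪ {at(bay), open(d_bay_kitchen)}
          = {at(bay), have(k1), open(d_bay_kitchen)}

== RESULT ==
["at(bay)", "have(k1)", "open(d_bay_kitchen)"]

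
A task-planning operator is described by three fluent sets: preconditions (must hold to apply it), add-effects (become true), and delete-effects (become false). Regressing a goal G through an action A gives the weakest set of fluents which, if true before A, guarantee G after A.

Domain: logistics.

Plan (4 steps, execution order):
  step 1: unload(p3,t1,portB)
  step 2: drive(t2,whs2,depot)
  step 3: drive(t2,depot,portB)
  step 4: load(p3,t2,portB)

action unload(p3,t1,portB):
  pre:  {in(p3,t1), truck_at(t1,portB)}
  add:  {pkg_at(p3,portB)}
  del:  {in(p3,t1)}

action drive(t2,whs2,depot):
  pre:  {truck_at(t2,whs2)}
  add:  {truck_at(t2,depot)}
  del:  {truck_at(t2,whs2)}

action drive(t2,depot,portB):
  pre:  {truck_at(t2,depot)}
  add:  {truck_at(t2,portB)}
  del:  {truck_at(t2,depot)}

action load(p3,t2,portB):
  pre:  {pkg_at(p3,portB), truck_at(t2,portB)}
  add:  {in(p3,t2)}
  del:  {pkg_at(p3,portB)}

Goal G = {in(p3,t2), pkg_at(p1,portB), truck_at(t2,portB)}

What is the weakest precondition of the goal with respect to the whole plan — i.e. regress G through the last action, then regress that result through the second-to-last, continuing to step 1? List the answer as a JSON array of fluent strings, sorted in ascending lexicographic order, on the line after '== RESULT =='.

Regress step by step:
  through step 4 (load(p3,t2,portB)): drop {in(p3,t2)}, keep {pkg_at(p1,portB), truck_at(t2,portB)}, require {pkg_at(p3,portB), truck_at(t2,portB)}
    → {pkg_at(p1,portB), pkg_at(p3,portB), truck_at(t2,portB)}
  through step 3 (drive(t2,depot,portB)): drop {truck_at(t2,portB)}, keep {pkg_at(p1,portB), pkg_at(p3,portB)}, require {truck_at(t2,depot)}
    → {pkg_at(p1,portB), pkg_at(p3,portB), truck_at(t2,depot)}
  through step 2 (drive(t2,whs2,depot)): drop {truck_at(t2,depot)}, keep {pkg_at(p1,portB), pkg_at(p3,portB)}, require {truck_at(t2,whs2)}
    → {pkg_at(p1,portB), pkg_at(p3,portB), truck_at(t2,whs2)}
  through step 1 (unload(p3,t1,portB)): drop {pkg_at(p3,portB)}, keep {pkg_at(p1,portB), truck_at(t2,whs2)}, require {in(p3,t1), truck_at(t1,portB)}
    → {in(p3,t1), pkg_at(p1,portB), truck_at(t1,portB), truck_at(t2,whs2)}

== RESULT ==
["in(p3,t1)", "pkg_at(p1,portB)", "truck_at(t1,portB)", "truck_at(t2,whs2)"]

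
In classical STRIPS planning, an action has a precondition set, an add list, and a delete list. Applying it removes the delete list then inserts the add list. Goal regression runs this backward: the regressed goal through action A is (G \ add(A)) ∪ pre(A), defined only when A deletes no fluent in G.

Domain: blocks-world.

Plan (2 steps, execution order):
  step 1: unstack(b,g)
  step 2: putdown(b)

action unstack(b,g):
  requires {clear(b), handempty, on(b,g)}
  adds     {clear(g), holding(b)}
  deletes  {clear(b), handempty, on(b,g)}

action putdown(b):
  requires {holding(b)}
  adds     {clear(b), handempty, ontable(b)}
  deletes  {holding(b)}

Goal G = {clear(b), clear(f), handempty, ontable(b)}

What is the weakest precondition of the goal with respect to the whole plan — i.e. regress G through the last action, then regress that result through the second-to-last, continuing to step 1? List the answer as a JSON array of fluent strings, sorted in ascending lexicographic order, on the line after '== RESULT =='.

Work backward from the goal:
  through step 2 (putdown(b)): drop {clear(b), handempty, ontable(b)}, keep {clear(f)}, require {holding(b)}
    → {clear(f), holding(b)}
  through step 1 (unstack(b,g)): drop {holding(b)}, keep {clear(f)}, require {clear(b), handempty, on(b,g)}
    → {clear(b), clear(f), handempty, on(b,g)}

== RESULT ==
["clear(b)", "clear(f)", "handempty", "on(b,g)"]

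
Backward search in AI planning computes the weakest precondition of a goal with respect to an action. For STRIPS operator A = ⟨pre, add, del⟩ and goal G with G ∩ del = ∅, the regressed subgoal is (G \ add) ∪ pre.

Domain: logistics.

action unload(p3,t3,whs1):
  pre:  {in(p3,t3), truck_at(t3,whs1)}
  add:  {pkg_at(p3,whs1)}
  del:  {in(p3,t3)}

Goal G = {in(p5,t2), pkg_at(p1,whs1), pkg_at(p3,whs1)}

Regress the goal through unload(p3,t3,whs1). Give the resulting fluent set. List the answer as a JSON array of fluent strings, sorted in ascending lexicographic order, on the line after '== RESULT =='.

Regress:
  G ∩ del = {}  (empty — regression defined)
  G \ add = {in(p5,t2), pkg_at(p1,whs1), pkg_at(p3,whs1)} \ {pkg_at(p3,whs1)} = {in(p5,t2), pkg_at(p1,whs1)}
  ∪ pre   = {in(p5,t2), pkg_at(p1,whs1)} ∪ {in(p3,t3), truck_at(t3,whs1)}
          = {in(p3,t3), in(p5,t2), pkg_at(p1,whs1), truck_at(t3,whs1)}

== RESULT ==
["in(p3,t3)", "in(p5,t2)", "pkg_at(p1,whs1)", "truck_at(t3,whs1)"]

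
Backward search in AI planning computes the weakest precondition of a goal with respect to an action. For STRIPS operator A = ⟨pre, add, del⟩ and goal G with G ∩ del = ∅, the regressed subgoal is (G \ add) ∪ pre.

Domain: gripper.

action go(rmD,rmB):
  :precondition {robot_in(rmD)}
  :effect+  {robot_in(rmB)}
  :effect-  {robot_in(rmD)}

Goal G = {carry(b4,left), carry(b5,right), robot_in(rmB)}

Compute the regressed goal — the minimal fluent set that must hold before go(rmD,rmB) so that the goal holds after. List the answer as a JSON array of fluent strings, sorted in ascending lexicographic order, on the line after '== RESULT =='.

Regress:
  G ∩ del = {}  (empty — regression defined)
  G \ add = {carry(b4,left), carry(b5,right), robot_in(rmB)} \ {robot_in(rmB)} = {carry(b4,left), carry(b5,right)}
  ∪ pre   = {carry(b4,left), carry(b5,right)} ∪ {robot_in(rmD)}
          = {carry(b4,left), carry(b5,right), robot_in(rmD)}

== RESULT ==
["carry(b4,left)", "carry(b5,right)", "robot_in(rmD)"]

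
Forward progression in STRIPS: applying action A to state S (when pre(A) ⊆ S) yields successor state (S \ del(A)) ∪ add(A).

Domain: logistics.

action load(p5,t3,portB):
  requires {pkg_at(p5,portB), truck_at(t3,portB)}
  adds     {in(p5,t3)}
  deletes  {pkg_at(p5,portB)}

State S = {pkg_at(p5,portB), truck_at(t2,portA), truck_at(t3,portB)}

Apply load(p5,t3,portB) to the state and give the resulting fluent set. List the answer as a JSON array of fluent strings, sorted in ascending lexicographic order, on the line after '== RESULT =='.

Progress:
  pre ⊆ S: {pkg_at(p5,portB), truck_at(t3,portB)} ⊆ S  — applicable
  S \ del = {truck_at(t2,portA), truck_at(t3,portB)}
  ∪ add   = {in(p5,t3), truck_at(t2,portA), truck_at(t3,portB)}

== RESULT ==
["in(p5,t3)", "truck_at(t2,portA)", "truck_at(t3,portB)"]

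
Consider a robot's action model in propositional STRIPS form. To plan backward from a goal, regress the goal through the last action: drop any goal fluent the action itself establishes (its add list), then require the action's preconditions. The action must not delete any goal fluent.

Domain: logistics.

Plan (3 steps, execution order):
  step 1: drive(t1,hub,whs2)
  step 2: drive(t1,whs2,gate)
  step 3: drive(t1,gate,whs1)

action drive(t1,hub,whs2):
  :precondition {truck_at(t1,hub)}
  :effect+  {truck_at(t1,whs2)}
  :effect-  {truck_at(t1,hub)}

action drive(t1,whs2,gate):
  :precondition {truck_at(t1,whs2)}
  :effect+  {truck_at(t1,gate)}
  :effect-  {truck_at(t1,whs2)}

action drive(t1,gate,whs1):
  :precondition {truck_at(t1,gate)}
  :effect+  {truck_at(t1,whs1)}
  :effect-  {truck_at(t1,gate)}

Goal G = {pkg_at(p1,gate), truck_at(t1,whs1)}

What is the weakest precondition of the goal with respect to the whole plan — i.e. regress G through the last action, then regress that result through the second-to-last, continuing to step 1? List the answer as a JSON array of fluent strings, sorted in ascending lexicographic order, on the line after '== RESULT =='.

Regress step by step:
  through step 3 (drive(t1,gate,whs1)): drop {truck_at(t1,whs1)}, keep {pkg_at(p1,gate)}, require {truck_at(t1,gate)}
    → {pkg_at(p1,gate), truck_at(t1,gate)}
  through step 2 (drive(t1,whs2,gate)): drop {truck_at(t1,gate)}, keep {pkg_at(p1,gate)}, require {truck_at(t1,whs2)}
    → {pkg_at(p1,gate), truck_at(t1,whs2)}
  through step 1 (drive(t1,hub,whs2)): drop {truck_at(t1,whs2)}, keep {pkg_at(p1,gate)}, require {truck_at(t1,hub)}
    → {pkg_at(p1,gate), truck_at(t1,hub)}

== RESULT ==
["pkg_at(p1,gate)", "truck_at(t1,hub)"]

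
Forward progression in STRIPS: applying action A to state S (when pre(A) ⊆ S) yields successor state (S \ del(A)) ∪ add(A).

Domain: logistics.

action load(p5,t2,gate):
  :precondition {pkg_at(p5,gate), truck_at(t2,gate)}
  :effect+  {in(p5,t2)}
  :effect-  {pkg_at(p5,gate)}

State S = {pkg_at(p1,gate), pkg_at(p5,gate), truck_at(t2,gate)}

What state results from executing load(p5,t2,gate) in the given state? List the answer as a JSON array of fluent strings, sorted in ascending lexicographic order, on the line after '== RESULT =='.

Compute (S \ del) ∪ add:
  pre ⊆ S: {pkg_at(p5,gate), truck_at(t2,gate)} ⊆ S  — applicable
  S \ del = {pkg_at(p1,gate), truck_at(t2,gate)}
  ∪ add   = {in(p5,t2), pkg_at(p1,gate), truck_at(t2,gate)}

== RESULT ==
["in(p5,t2)", "pkg_at(p1,gate)", "truck_at(t2,gate)"]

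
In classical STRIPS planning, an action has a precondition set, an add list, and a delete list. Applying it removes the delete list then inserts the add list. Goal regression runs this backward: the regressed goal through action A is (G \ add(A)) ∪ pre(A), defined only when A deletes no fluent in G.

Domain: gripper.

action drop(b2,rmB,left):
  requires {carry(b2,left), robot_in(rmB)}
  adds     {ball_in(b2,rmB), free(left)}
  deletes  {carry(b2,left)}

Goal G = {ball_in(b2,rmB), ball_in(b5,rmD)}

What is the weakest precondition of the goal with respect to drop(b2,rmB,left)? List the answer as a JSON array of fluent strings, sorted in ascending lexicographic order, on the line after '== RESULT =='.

Compute (G \ add) ∪ pre:
  G ∩ del = {}  (empty — regression defined)
  G \ add = {ball_in(b2,rmB), ball_in(b5,rmD)} \ {ball_in(b2,rmB), free(left)} = {ball_in(b5,rmD)}
  ∪ pre   = {ball_in(b5,rmD)} ∪ {carry(b2,left), robot_in(rmB)}
          = {ball_in(b5,rmD), carry(b2,left), robot_in(rmB)}

== RESULT ==
["ball_in(b5,rmD)", "carry(b2,left)", "robot_in(rmB)"]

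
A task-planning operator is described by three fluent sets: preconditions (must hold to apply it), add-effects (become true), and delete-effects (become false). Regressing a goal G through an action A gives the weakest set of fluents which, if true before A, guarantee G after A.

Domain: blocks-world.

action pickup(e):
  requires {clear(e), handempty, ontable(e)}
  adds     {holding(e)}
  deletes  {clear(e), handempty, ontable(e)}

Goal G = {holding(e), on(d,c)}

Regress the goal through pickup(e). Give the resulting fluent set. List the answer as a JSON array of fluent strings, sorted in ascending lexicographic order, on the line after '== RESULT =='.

Regress:
  G ∩ del = {}  (empty — regression defined)
  G \ add = {holding(e), on(d,c)} \ {holding(e)} = {on(d,c)}
  ∪ pre   = {on(d,c)} ∪ {clear(e), handempty, ontable(e)}
          = {clear(e), handempty, on(d,c), ontable(e)}

== RESULT ==
["clear(e)", "handempty", "on(d,c)", "ontable(e)"]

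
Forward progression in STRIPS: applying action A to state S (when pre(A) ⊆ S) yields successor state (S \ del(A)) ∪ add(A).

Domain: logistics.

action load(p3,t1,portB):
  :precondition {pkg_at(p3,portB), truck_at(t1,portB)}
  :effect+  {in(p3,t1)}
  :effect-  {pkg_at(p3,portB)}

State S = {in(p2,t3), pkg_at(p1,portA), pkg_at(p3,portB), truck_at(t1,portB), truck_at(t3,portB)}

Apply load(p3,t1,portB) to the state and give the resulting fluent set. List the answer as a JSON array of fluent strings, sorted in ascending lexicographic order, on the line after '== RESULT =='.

Compute (S \ del) ∪ add:
  pre ⊆ S: {pkg_at(p3,portB), truck_at(t1,portB)} ⊆ S  — applicable
  S \ del = {in(p2,t3), pkg_at(p1,portA), truck_at(t1,portB), truck_at(t3,portB)}
  ∪ add   = {in(p2,t3), in(p3,t1), pkg_at(p1,portA), truck_at(t1,portB), truck_at(t3,portB)}

== RESULT ==
["in(p2,t3)", "in(p3,t1)", "pkg_at(p1,portA)", "truck_at(t1,portB)", "truck_at(t3,portB)"]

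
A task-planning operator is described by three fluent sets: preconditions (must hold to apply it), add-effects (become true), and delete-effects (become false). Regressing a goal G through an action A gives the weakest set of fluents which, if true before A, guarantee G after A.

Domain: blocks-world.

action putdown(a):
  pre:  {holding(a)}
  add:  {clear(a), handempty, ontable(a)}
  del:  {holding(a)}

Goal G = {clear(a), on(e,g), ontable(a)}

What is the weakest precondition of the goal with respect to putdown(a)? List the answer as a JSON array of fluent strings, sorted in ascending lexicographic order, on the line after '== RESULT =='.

Compute (G \ add) ∪ pre:
  G ∩ del = {}  (empty — regression defined)
  G \ add = {clear(a), on(e,g), ontable(a)} \ {clear(a), handempty, ontable(a)} = {on(e,g)}
  ∪ pre   = {on(e,g)} ∪ {holding(a)}
          = {holding(a), on(e,g)}

== RESULT ==
["holding(a)", "on(e,g)"]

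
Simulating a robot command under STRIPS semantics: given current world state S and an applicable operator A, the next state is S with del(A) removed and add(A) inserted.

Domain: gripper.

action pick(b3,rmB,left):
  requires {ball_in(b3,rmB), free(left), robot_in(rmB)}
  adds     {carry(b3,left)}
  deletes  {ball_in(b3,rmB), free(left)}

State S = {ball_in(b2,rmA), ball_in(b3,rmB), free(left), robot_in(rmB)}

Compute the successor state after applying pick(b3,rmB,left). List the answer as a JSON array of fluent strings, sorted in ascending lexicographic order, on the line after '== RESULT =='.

Progress:
  pre ⊆ S: {ball_in(b3,rmB), free(left), robot_in(rmB)} ⊆ S  — applicable
  S \ del = {ball_in(b2,rmA), robot_in(rmB)}
  ∪ add   = {ball_in(b2,rmA), carry(b3,left), robot_in(rmB)}

== RESULT ==
["ball_in(b2,rmA)", "carry(b3,left)", "robot_in(rmB)"]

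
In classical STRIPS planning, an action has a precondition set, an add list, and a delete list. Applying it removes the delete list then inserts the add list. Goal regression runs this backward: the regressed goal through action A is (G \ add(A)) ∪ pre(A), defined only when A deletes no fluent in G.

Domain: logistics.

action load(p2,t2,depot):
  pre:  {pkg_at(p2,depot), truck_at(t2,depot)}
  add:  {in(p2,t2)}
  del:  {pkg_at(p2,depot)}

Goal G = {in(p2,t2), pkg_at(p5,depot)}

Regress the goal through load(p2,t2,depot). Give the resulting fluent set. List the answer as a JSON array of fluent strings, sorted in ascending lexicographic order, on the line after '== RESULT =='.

Regress:
  G ∩ del = {}  (empty — regression defined)
  G \ add = {in(p2,t2), pkg_at(p5,depot)} \ {in(p2,t2)} = {pkg_at(p5,depot)}
  ∪ pre   = {pkg_at(p5,depot)} ∪ {pkg_at(p2,depot), truck_at(t2,depot)}
          = {pkg_at(p2,depot), pkg_at(p5,depot), truck_at(t2,depot)}

== RESULT ==
["pkg_at(p2,depot)", "pkg_at(p5,depot)", "truck_at(t2,depot)"]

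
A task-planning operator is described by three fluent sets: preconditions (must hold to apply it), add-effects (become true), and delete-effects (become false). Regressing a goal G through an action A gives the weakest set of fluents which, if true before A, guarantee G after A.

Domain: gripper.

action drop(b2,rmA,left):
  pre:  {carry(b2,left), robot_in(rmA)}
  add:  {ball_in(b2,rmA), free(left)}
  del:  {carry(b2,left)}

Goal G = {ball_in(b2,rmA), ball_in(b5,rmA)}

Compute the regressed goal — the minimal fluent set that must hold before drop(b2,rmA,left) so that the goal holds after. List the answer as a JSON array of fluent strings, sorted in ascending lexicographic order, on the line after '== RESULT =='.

Regress:
  G ∩ del = {}  (empty — regression defined)
  G \ add = {ball_in(b2,rmA), ball_in(b5,rmA)} \ {ball_in(b2,rmA), free(left)} = {ball_in(b5,rmA)}
  ∪ pre   = {ball_in(b5,rmA)} ∪ {carry(b2,left), robot_in(rmA)}
          = {ball_in(b5,rmA), carry(b2,left), robot_in(rmA)}

== RESULT ==
["ball_in(b5,rmA)", "carry(b2,left)", "robot_in(rmA)"]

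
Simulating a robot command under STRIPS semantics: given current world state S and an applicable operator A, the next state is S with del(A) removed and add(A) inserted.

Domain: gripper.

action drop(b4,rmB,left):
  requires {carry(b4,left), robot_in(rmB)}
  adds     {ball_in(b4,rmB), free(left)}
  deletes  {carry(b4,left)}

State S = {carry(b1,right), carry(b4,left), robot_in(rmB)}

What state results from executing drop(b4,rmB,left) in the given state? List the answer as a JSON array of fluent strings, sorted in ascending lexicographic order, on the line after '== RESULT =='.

Compute (S \ del) ∪ add:
  pre ⊆ S: {carry(b4,left), robot_in(rmB)} ⊆ S  — applicable
  S \ del = {carry(b1,right), robot_in(rmB)}
  ∪ add   = {ball_in(b4,rmB), carry(b1,right), free(left), robot_in(rmB)}

== RESULT ==
["ball_in(b4,rmB)", "carry(b1,right)", "free(left)", "robot_in(rmB)"]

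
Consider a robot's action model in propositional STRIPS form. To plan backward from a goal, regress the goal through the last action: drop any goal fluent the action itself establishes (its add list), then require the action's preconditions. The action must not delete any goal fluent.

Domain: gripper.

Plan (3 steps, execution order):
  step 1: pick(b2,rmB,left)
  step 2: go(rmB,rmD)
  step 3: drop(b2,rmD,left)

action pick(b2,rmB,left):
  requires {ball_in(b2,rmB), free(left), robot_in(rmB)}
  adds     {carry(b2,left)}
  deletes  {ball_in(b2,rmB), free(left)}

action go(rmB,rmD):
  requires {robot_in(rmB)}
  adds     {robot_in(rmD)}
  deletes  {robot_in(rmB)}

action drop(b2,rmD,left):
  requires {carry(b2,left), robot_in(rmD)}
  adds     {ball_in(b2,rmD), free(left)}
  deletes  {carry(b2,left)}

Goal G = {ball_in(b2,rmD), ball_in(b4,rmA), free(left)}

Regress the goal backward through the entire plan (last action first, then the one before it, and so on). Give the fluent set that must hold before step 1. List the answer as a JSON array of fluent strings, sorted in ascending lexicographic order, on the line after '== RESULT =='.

Work backward from the goal:
  through step 3 (drop(b2,rmD,left)): drop {ball_in(b2,rmD), free(left)}, keep {ball_in(b4,rmA)}, require {carry(b2,left), robot_in(rmD)}
    → {ball_in(b4,rmA), carry(b2,left), robot_in(rmD)}
  through step 2 (go(rmB,rmD)): drop {robot_in(rmD)}, keep {ball_in(b4,rmA), carry(b2,left)}, require {robot_in(rmB)}
    → {ball_in(b4,rmA), carry(b2,left), robot_in(rmB)}
  through step 1 (pick(b2,rmB,left)): drop {carry(b2,left)}, keep {ball_in(b4,rmA), robot_in(rmB)}, require {ball_in(b2,rmB), free(left), robot_in(rmB)}
    → {ball_in(b2,rmB), ball_in(b4,rmA), free(left), robot_in(rmB)}

== RESULT ==
["ball_in(b2,rmB)", "ball_in(b4,rmA)", "free(left)", "robot_in(rmB)"]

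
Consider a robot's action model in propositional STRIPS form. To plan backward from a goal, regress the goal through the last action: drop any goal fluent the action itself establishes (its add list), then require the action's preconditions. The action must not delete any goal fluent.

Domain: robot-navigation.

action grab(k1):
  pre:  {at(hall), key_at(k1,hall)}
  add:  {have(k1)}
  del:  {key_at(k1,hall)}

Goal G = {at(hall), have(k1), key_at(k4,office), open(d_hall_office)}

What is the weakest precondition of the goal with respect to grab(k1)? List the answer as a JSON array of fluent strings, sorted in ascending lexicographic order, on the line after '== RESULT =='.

Regress:
  G ∩ del = {}  (empty — regression defined)
  G \ add = {at(hall), have(k1), key_at(k4,office), open(d_hall_office)} \ {have(k1)} = {at(hall), key_at(k4,office), open(d_hall_office)}
  ∪ pre   = {at(hall), key_at(k4,office), open(d_hall_office)} ∪ {at(hall), key_at(k1,hall)}
          = {at(hall), key_at(k1,hall), key_at(k4,office), open(d_hall_office)}

== RESULT ==
["at(hall)", "key_at(k1,hall)", "key_at(k4,office)", "open(d_hall_office)"]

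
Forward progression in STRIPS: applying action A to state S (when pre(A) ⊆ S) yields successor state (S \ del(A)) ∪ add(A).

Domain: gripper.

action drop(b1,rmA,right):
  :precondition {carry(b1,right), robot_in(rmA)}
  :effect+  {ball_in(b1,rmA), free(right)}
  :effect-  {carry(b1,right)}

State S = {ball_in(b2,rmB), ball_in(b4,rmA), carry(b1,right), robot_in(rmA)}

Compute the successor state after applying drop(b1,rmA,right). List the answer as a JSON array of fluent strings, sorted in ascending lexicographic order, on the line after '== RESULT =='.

Progress:
  pre ⊆ S: {carry(b1,right), robot_in(rmA)} ⊆ S  — applicable
  S \ del = {ball_in(b2,rmB), ball_in(b4,rmA), robot_in(rmA)}
  ∪ add   = {ball_in(b1,rmA), ball_in(b2,rmB), ball_in(b4,rmA), free(right), robot_in(rmA)}

== RESULT ==
["ball_in(b1,rmA)", "ball_in(b2,rmB)", "ball_in(b4,rmA)", "free(right)", "robot_in(rmA)"]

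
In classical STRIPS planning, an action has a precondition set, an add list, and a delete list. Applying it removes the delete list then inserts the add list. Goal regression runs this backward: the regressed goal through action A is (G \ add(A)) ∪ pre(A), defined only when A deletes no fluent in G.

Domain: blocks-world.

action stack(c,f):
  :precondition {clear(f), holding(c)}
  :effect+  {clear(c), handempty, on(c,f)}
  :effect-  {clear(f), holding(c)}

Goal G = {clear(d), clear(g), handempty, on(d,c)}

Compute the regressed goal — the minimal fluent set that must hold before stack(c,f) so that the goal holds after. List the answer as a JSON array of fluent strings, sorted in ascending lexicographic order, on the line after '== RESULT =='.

Regress:
  G ∩ del = {}  (empty — regression defined)
  G \ add = {clear(d), clear(g), handempty, on(d,c)} \ {clear(c), handempty, on(c,f)} = {clear(d), clear(g), on(d,c)}
  ∪ pre   = {clear(d), clear(g), on(d,c)} ∪ {clear(f), holding(c)}
          = {clear(d), clear(f), clear(g), holding(c), on(d,c)}

== RESULT ==
["clear(d)", "clear(f)", "clear(g)", "holding(c)", "on(d,c)"]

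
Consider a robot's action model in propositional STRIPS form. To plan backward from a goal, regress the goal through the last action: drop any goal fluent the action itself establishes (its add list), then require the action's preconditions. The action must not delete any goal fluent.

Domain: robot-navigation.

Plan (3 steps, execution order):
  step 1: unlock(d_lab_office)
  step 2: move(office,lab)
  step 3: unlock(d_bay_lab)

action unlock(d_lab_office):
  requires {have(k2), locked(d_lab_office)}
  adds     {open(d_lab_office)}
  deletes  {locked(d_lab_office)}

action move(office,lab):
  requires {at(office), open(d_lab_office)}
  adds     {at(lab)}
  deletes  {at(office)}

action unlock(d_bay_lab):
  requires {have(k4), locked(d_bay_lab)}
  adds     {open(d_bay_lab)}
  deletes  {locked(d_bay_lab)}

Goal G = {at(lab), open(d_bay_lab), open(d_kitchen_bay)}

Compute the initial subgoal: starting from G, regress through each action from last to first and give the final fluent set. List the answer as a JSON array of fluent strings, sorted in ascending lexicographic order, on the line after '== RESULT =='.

Work backward from the goal:
  through step 3 (unlock(d_bay_lab)): drop {open(d_bay_lab)}, keep {at(lab), open(d_kitchen_bay)}, require {have(k4), locked(d_bay_lab)}
    → {at(lab), have(k4), locked(d_bay_lab), open(d_kitchen_bay)}
  through step 2 (move(office,lab)): drop {at(lab)}, keep {have(k4), locked(d_bay_lab), open(d_kitchen_bay)}, require {at(office), open(d_lab_office)}
    → {at(office), have(k4), locked(d_bay_lab), open(d_kitchen_bay), open(d_lab_office)}
  through step 1 (unlock(d_lab_office)): drop {open(d_lab_office)}, keep {at(office), have(k4), locked(d_bay_lab), open(d_kitchen_bay)}, require {have(k2), locked(d_lab_office)}
    → {at(office), have(k2), have(k4), locked(d_bay_lab), locked(d_lab_office), open(d_kitchen_bay)}

== RESULT ==
["at(office)", "have(k2)", "have(k4)", "locked(d_bay_lab)", "locked(d_lab_office)", "open(d_kitchen_bay)"]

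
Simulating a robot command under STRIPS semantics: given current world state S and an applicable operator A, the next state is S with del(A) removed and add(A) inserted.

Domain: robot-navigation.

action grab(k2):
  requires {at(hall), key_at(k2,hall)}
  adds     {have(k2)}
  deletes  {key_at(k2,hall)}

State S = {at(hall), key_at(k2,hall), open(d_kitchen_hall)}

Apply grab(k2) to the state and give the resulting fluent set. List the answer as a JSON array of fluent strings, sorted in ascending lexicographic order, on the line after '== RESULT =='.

Progress:
  pre ⊆ S: {at(hall), key_at(k2,hall)} ⊆ S  — applicable
  S \ del = {at(hall), open(d_kitchen_hall)}
  ∪ add   = {at(hall), have(k2), open(d_kitchen_hall)}

== RESULT ==
["at(hall)", "have(k2)", "open(d_kitchen_hall)"]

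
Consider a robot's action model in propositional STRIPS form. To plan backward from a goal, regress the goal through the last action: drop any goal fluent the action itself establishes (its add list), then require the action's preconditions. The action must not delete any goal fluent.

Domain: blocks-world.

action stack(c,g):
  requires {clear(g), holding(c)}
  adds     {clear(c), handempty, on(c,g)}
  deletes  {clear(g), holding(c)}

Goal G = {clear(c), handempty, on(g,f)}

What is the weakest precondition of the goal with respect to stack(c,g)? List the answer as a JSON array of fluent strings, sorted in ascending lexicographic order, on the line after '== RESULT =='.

Compute (G \ add) ∪ pre:
  G ∩ del = {}  (empty — regression defined)
  G \ add = {clear(c), handempty, on(g,f)} \ {clear(c), handempty, on(c,g)} = {on(g,f)}
  ∪ pre   = {on(g,f)} ∪ {clear(g), holding(c)}
          = {clear(g), holding(c), on(g,f)}

== RESULT ==
["clear(g)", "holding(c)", "on(g,f)"]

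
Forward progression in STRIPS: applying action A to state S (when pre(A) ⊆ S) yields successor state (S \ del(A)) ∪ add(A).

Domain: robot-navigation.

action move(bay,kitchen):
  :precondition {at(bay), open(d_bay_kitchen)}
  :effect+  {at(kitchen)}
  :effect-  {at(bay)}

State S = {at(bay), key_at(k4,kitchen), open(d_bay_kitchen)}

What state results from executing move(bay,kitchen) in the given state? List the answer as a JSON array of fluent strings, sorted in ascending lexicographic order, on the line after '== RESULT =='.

Progress:
  pre ⊆ S: {at(bay), open(d_bay_kitchen)} ⊆ S  — applicable
  S \ del = {key_at(k4,kitchen), open(d_bay_kitchen)}
  ∪ add   = {at(kitchen), key_at(k4,kitchen), open(d_bay_kitchen)}

== RESULT ==
["at(kitchen)", "key_at(k4,kitchen)", "open(d_bay_kitchen)"]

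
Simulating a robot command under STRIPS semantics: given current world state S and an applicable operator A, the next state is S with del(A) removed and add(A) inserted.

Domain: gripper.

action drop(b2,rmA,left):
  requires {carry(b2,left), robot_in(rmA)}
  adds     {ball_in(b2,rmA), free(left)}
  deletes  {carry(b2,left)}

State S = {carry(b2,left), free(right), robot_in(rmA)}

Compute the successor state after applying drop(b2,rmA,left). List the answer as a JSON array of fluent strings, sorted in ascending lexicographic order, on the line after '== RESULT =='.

Progress:
  pre ⊆ S: {carry(b2,left), robot_in(rmA)} ⊆ S  — applicable
  S \ del = {free(right), robot_in(rmA)}
  ∪ add   = {ball_in(b2,rmA), free(left), free(right), robot_in(rmA)}

== RESULT ==
["ball_in(b2,rmA)", "free(left)", "free(right)", "robot_in(rmA)"]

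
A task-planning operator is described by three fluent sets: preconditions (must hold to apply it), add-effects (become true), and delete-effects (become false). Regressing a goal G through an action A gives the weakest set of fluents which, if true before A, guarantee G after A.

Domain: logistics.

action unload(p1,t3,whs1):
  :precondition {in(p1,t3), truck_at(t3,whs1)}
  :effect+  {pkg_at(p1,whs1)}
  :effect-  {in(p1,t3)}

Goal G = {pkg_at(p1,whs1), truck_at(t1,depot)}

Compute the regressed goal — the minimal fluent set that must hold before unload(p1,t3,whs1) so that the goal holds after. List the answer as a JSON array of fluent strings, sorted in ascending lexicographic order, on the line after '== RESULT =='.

Compute (G \ add) ∪ pre:
  G ∩ del = {}  (empty — regression defined)
  G \ add = {pkg_at(p1,whs1), truck_at(t1,depot)} \ {pkg_at(p1,whs1)} = {truck_at(t1,depot)}
  ∪ pre   = {truck_at(t1,depot)} ∪ {in(p1,t3), truck_at(t3,whs1)}
          = {in(p1,t3), truck_at(t1,depot), truck_at(t3,whs1)}

== RESULT ==
["in(p1,t3)", "truck_at(t1,depot)", "truck_at(t3,whs1)"]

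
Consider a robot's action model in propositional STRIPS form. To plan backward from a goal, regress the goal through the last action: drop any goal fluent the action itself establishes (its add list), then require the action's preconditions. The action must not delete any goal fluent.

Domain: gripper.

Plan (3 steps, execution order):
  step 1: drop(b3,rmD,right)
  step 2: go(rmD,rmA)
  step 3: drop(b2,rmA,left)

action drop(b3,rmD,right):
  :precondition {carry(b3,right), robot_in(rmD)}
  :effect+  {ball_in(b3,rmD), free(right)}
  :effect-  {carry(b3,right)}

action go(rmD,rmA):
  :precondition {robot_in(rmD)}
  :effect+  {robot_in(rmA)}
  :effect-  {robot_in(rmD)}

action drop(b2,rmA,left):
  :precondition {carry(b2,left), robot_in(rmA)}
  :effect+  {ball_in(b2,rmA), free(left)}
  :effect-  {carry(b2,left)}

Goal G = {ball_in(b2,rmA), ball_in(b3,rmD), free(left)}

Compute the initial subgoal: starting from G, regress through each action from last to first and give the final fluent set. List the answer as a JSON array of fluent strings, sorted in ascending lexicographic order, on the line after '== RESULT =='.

Work backward from the goal:
  through step 3 (drop(b2,rmA,left)): drop {ball_in(b2,rmA), free(left)}, keep {ball_in(b3,rmD)}, require {carry(b2,left), robot_in(rmA)}
    → {ball_in(b3,rmD), carry(b2,left), robot_in(rmA)}
  through step 2 (go(rmD,rmA)): drop {robot_in(rmA)}, keep {ball_in(b3,rmD), carry(b2,left)}, require {robot_in(rmD)}
    → {ball_in(b3,rmD), carry(b2,left), robot_in(rmD)}
  through step 1 (drop(b3,rmD,right)): drop {ball_in(b3,rmD)}, keep {carry(b2,left), robot_in(rmD)}, require {carry(b3,right), robot_in(rmD)}
    → {carry(b2,left), carry(b3,right), robot_in(rmD)}

== RESULT ==
["carry(b2,left)", "carry(b3,right)", "robot_in(rmD)"]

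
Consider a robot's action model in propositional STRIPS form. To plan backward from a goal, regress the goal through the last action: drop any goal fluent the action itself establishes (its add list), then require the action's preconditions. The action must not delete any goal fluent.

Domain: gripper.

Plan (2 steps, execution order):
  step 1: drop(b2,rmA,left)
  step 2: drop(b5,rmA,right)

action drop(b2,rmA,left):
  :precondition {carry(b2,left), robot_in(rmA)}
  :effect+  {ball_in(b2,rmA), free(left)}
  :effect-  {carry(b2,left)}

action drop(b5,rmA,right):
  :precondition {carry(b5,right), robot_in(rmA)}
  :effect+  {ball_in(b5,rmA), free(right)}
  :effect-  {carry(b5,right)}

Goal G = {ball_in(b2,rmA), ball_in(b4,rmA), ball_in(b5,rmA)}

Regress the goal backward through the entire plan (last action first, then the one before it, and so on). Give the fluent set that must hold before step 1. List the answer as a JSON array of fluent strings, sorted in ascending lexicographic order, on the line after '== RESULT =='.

Regress step by step:
  through step 2 (drop(b5,rmA,right)): drop {ball_in(b5,rmA)}, keep {ball_in(b2,rmA), ball_in(b4,rmA)}, require {carry(b5,right), robot_in(rmA)}
    → {ball_in(b2,rmA), ball_in(b4,rmA), carry(b5,right), robot_in(rmA)}
  through step 1 (drop(b2,rmA,left)): drop {ball_in(b2,rmA)}, keep {ball_in(b4,rmA), carry(b5,right), robot_in(rmA)}, require {carry(b2,left), robot_in(rmA)}
    → {ball_in(b4,rmA), carry(b2,left), carry(b5,right), robot_in(rmA)}

== RESULT ==
["ball_in(b4,rmA)", "carry(b2,left)", "carry(b5,right)", "robot_in(rmA)"]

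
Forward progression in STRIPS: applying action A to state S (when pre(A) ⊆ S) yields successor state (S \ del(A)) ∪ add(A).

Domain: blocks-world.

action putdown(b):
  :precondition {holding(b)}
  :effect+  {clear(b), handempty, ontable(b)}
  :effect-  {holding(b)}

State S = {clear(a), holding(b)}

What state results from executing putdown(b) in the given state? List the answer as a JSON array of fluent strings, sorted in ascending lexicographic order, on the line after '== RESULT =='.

Progress:
  pre ⊆ S: {holding(b)} ⊆ S  — applicable
  S \ del = {clear(a)}
  ∪ add   = {clear(a), clear(b), handempty, ontable(b)}

== RESULT ==
["clear(a)", "clear(b)", "handempty", "ontable(b)"]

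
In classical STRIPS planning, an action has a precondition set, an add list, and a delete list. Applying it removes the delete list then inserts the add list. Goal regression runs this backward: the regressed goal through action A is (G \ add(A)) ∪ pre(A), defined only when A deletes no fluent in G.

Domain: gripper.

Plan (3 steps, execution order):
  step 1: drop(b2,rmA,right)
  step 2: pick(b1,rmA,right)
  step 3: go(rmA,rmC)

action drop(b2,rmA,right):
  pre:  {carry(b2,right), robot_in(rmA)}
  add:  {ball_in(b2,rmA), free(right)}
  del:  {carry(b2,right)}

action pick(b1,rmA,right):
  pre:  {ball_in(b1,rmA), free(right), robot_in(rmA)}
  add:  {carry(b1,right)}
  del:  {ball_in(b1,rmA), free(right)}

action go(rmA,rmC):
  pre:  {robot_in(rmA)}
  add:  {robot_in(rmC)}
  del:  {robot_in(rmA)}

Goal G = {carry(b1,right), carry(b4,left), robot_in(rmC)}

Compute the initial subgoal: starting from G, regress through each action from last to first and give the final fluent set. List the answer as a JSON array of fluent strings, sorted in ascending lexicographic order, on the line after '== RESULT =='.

Regress step by step:
  through step 3 (go(rmA,rmC)): drop {robot_in(rmC)}, keep {carry(b1,right), carry(b4,left)}, require {robot_in(rmA)}
    → {carry(b1,right), carry(b4,left), robot_in(rmA)}
  through step 2 (pick(b1,rmA,right)): drop {carry(b1,right)}, keep {carry(b4,left), robot_in(rmA)}, require {ball_in(b1,rmA), free(right), robot_in(rmA)}
    → {ball_in(b1,rmA), carry(b4,left), free(right), robot_in(rmA)}
  through step 1 (drop(b2,rmA,right)): drop {free(right)}, keep {ball_in(b1,rmA), carry(b4,left), robot_in(rmA)}, require {carry(b2,right), robot_in(rmA)}
    → {ball_in(b1,rmA), carry(b2,right), carry(b4,left), robot_in(rmA)}

== RESULT ==
["ball_in(b1,rmA)", "carry(b2,right)", "carry(b4,left)", "robot_in(rmA)"]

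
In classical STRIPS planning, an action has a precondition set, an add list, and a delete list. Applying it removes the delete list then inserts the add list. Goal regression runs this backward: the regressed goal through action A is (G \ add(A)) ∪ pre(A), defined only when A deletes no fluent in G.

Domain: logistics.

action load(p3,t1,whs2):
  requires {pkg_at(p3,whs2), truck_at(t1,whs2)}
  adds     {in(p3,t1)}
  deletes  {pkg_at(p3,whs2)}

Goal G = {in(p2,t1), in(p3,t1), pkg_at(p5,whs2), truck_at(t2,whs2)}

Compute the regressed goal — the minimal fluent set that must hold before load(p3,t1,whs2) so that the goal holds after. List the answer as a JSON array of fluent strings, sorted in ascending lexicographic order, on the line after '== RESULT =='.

Regress:
  G ∩ del = {}  (empty — regression defined)
  G \ add = {in(p2,t1), in(p3,t1), pkg_at(p5,whs2), truck_at(t2,whs2)} \ {in(p3,t1)} = {in(p2,t1), pkg_at(p5,whs2), truck_at(t2,whs2)}
  ∪ pre   = {in(p2,t1), pkg_at(p5,whs2), truck_at(t2,whs2)} ∪ {pkg_at(p3,whs2), truck_at(t1,whs2)}
          = {in(p2,t1), pkg_at(p3,whs2), pkg_at(p5,whs2), truck_at(t1,whs2), truck_at(t2,whs2)}

== RESULT ==
["in(p2,t1)", "pkg_at(p3,whs2)", "pkg_at(p5,whs2)", "truck_at(t1,whs2)", "truck_at(t2,whs2)"]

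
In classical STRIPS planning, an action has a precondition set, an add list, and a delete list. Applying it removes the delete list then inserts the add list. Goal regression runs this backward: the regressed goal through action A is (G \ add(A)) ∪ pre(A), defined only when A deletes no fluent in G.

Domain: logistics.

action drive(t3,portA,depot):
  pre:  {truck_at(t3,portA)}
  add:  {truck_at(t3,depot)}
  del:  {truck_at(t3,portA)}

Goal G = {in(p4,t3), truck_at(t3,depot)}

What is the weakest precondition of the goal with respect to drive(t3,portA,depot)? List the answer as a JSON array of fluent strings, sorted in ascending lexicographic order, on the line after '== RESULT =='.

Compute (G \ add) ∪ pre:
  G ∩ del = {}  (empty — regression defined)
  G \ add = {in(p4,t3), truck_at(t3,depot)} \ {truck_at(t3,depot)} = {in(p4,t3)}
  ∪ pre   = {in(p4,t3)} ∪ {truck_at(t3,portA)}
          = {in(p4,t3), truck_at(t3,portA)}

== RESULT ==
["in(p4,t3)", "truck_at(t3,portA)"]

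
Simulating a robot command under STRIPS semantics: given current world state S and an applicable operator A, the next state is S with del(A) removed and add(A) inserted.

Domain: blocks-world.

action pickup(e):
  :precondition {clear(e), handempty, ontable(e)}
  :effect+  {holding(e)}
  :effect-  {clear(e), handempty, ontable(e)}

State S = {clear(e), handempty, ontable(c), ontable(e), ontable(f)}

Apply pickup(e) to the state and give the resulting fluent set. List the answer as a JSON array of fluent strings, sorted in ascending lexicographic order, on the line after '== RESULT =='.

Progress:
  pre ⊆ S: {clear(e), handempty, ontable(e)} ⊆ S  — applicable
  S \ del = {ontable(c), ontable(f)}
  ∪ add   = {holding(e), ontable(c), ontable(f)}

== RESULT ==
["holding(e)", "ontable(c)", "ontable(f)"]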